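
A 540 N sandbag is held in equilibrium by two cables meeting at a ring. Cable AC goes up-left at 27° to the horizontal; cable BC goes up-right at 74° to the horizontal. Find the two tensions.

ΣF_x = 0: −T_AC·cos27° + T_BC·cos74° = 0 → T_BC = 3.23253·T_AC.
ΣF_y = 0: T_AC·sin27° + T_BC·sin74° = 540.
Substitute: T_AC·(0.45399 + 3.23253·0.961262) = 540 → T_AC = 151.63 ≈ 151.6 N.
Then T_BC = 3.23253 × 151.63 = 490.1 N.

T_AC = 151.6 N, T_BC = 490.1 N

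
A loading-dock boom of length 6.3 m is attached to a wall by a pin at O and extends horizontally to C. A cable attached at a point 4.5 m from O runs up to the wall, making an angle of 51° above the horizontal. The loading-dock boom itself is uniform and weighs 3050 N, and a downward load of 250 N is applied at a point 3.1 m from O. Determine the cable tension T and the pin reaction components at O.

ΣM about O: T·sin51°·4.5 − 3050·3.15 − 250·3.1 = 0 → T = 10382.5/(4.5·0.777146) = 2968.84 ≈ 2969 N.
ΣF_x = 0: O_x − T·cos51° = 0 → O_x = 2968.84 × 0.62932 = 1868 N.
ΣF_y = 0: O_y + T·sin51° − 3050 − 250 = 0 → O_y = 3300 − 2968.84 × 0.777146 = 992.8 N.

T = 2969 N, O_x = 1868 N, O_y = 992.8 N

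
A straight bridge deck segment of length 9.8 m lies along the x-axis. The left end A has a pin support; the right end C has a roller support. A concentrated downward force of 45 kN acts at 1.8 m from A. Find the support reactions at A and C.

Moments about A: C_y·9.8 − 45·1.8 = 0 → C_y = 81/9.8 = 8.26531 ≈ 8.265 kN.
ΣF_y = 0: A_y + 8.26531 − 45 = 0 → A_y = 36.73 kN.
ΣF_x = 0: no horizontal applied forces, so A_x = 0.

A_x = 0, A_y = 36.73 kN, C_y = 8.265 kN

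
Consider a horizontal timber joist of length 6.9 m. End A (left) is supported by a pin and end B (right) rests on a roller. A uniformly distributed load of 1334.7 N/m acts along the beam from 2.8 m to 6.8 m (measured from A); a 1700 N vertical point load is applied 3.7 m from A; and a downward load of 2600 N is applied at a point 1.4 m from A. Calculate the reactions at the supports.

A_x = 0, A_y = 4486 N, B_y = 5153 N

Resultant of the distributed load: 1334.7 × 4 = 5338.8 N at 4.8 m from A.
Moments about A: B_y·6.9 − (1334.7·4)·4.8 − 1700·3.7 − 2600·1.4 = 0 → B_y = 35556.24/6.9 = 5153.08 ≈ 5153 N.
ΣF_y = 0: A_y + 5153.08 − 1334.7·4 − 1700 − 2600 = 0 → A_y = 4486 N.
ΣF_x = 0: no horizontal applied forces, so A_x = 0.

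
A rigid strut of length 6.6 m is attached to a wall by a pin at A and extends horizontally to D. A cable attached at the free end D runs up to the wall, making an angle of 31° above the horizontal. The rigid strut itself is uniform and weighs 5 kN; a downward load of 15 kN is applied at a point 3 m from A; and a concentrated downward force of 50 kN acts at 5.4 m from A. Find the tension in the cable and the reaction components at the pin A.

ΣM about A: T·sin31°·6.6 − 5·3.3 − 15·3 − 50·5.4 = 0 → T = 331.5/(6.6·0.515038) = 97.5215 ≈ 97.52 kN.
ΣF_x = 0: A_x − T·cos31° = 0 → A_x = 97.5215 × 0.857167 = 83.59 kN.
ΣF_y = 0: A_y + T·sin31° − 5 − 15 − 50 = 0 → A_y = 70 − 97.5215 × 0.515038 = 19.77 kN.

T = 97.52 kN, A_x = 83.59 kN, A_y = 19.77 kN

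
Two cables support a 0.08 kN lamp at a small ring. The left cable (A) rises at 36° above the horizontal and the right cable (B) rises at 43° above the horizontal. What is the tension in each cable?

ΣF_x = 0: −T_A·cos36° + T_B·cos43° = 0 → T_B = 1.10619·T_A.
ΣF_y = 0: T_A·sin36° + T_B·sin43° = 0.08.
Substitute: T_A·(0.587785 + 1.10619·0.681998) = 0.08 → T_A = 0.0596034 ≈ 0.05960 kN.
Then T_B = 1.10619 × 0.0596034 = 0.06593 kN.

T_A = 0.05960 kN, T_B = 0.06593 kN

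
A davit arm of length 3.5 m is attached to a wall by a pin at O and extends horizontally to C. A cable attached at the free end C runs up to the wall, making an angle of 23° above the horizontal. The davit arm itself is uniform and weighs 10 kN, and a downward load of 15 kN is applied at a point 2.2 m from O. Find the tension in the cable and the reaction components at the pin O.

ΣM about O: T·sin23°·3.5 − 10·1.75 − 15·2.2 = 0 → T = 50.5/(3.5·0.390731) = 36.9271 ≈ 36.93 kN.
ΣF_x = 0: O_x − T·cos23° = 0 → O_x = 36.9271 × 0.920505 = 33.99 kN.
ΣF_y = 0: O_y + T·sin23° − 10 − 15 = 0 → O_y = 25 − 36.9271 × 0.390731 = 10.57 kN.

T = 36.93 kN, O_x = 33.99 kN, O_y = 10.57 kN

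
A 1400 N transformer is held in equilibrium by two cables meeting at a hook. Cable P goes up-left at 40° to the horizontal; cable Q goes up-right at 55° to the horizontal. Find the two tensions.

T_P = 806.1 N, T_Q = 1077 N

ΣF_x = 0: −T_P·cos40° + T_Q·cos55° = 0 → T_Q = 1.33556·T_P.
ΣF_y = 0: T_P·sin40° + T_Q·sin55° = 1400.
Substitute: T_P·(0.642788 + 1.33556·0.819152) = 1400 → T_P = 806.073 ≈ 806.1 N.
Then T_Q = 1.33556 × 806.073 = 1077 N.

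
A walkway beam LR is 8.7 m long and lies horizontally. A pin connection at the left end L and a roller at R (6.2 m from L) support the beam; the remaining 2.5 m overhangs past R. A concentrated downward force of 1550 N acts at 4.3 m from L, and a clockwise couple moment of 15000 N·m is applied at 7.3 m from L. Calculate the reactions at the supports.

L_x = 0, L_y = -1944 N, R_y = 3494 N

Taking moments about L: R_y·6.2 − 1550·4.3 − 15000 = 0 → R_y = 21665/6.2 = 3494.35 ≈ 3494 N.
ΣF_y = 0: L_y + 3494.35 − 1550 = 0 → L_y = -1944 N.
ΣF_x = 0: no horizontal applied forces, so L_x = 0.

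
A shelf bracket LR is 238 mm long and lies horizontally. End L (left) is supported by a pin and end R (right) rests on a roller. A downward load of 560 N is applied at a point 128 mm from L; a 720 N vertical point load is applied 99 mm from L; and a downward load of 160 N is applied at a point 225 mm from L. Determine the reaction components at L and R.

L_x = 0, L_y = 688.1 N, R_y = 751.9 N

Moments about L: R_y·238 − 560·128 − 720·99 − 160·225 = 0 → R_y = 178960/238 = 751.933 ≈ 751.9 N.
ΣF_y = 0: L_y + 751.933 − 560 − 720 − 160 = 0 → L_y = 688.1 N.
ΣF_x = 0: no horizontal applied forces, so L_x = 0.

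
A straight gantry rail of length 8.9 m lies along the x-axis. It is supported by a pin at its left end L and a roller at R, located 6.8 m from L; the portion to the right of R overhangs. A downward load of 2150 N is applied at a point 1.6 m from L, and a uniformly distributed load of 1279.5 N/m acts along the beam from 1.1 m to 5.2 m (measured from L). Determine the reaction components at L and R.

Resultant of the distributed load: 1279.5 × 4.1 = 5245.95 N at 3.15 m from L.
Taking moments about L: R_y·6.8 − 2150·1.6 − (1279.5·4.1)·3.15 = 0 → R_y = 19964.7425/6.8 = 2935.99 ≈ 2936 N.
ΣF_y = 0: L_y + 2935.99 − 2150 − 1279.5·4.1 = 0 → L_y = 4460 N.
ΣF_x = 0: no horizontal applied forces, so L_x = 0.

L_x = 0, L_y = 4460 N, R_y = 2936 N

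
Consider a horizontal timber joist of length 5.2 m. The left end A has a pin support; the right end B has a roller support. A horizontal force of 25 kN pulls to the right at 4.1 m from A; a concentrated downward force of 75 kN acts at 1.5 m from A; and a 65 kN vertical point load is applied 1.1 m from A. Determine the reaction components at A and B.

A_x = -25.00 kN, A_y = 104.6 kN, B_y = 35.38 kN

Moments about A: B_y·5.2 − 75·1.5 − 65·1.1 = 0 → B_y = 184/5.2 = 35.3846 ≈ 35.38 kN.
ΣF_y = 0: A_y + 35.3846 − 75 − 65 = 0 → A_y = 104.6 kN.
ΣF_x = 0: A_x + 25 = 0 → A_x = -25.00 kN.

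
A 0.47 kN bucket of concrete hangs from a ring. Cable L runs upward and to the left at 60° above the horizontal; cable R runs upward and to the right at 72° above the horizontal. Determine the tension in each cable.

ΣF_x = 0: −T_L·cos60° + T_R·cos72° = 0 → T_R = 1.61803·T_L.
ΣF_y = 0: T_L·sin60° + T_R·sin72° = 0.47.
Substitute: T_L·(0.866025 + 1.61803·0.951057) = 0.47 → T_L = 0.195437 ≈ 0.1954 kN.
Then T_R = 1.61803 × 0.195437 = 0.3162 kN.

T_L = 0.1954 kN, T_R = 0.3162 kN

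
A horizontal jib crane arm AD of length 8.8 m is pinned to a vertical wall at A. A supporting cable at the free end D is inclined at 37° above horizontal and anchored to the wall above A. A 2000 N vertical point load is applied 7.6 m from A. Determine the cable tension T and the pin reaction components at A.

T = 2870 N, A_x = 2292 N, A_y = 272.7 N

ΣM about A: T·sin37°·8.8 − 2000·7.6 = 0 → T = 15200/(8.8·0.601815) = 2870.11 ≈ 2870 N.
ΣF_x = 0: A_x − T·cos37° = 0 → A_x = 2870.11 × 0.798636 = 2292 N.
ΣF_y = 0: A_y + T·sin37° − 2000 = 0 → A_y = 2000 − 2870.11 × 0.601815 = 272.7 N.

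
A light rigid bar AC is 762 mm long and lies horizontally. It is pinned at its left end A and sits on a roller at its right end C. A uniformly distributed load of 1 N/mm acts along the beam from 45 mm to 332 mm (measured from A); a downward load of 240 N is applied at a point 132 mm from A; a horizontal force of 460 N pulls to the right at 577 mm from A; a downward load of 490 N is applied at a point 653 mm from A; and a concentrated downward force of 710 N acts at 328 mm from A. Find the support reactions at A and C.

A_x = -460.0 N, A_y = 888.9 N, C_y = 838.1 N

Resultant of the distributed load: 1 × 287 = 287 N at 188.5 mm from A.
Moments about A: C_y·762 − (1·287)·188.5 − 240·132 − 490·653 − 710·328 = 0 → C_y = 638629.5/762 = 838.096 ≈ 838.1 N.
ΣF_y = 0: A_y + 838.096 − 1·287 − 240 − 490 − 710 = 0 → A_y = 888.9 N.
ΣF_x = 0: A_x + 460 = 0 → A_x = -460.0 N.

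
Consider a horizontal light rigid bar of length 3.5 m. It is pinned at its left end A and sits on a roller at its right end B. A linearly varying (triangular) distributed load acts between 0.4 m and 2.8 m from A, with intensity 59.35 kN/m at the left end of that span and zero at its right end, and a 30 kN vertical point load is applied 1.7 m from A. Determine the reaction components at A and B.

A_x = 0, A_y = 62.23 kN, B_y = 38.99 kN

Resultant of the triangular load: ½ × 59.35 × 2.4 = 71.22 kN, acting at 1.2 m from A (one-third of the span from the peak).
Moments about A: B_y·3.5 − (½·59.35·2.4)·1.2 − 30·1.7 = 0 → B_y = 136.464/3.5 = 38.9897 ≈ 38.99 kN.
ΣF_y = 0: A_y + 38.9897 − ½·59.35·2.4 − 30 = 0 → A_y = 62.23 kN.
ΣF_x = 0: no horizontal applied forces, so A_x = 0.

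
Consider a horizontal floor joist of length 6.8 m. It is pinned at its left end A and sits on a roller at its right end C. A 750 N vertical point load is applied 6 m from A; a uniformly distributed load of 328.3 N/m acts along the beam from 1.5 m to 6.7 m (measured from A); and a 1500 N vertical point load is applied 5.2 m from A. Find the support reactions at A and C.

A_x = 0, A_y = 1119 N, C_y = 2838 N

Resultant of the distributed load: 328.3 × 5.2 = 1707.16 N at 4.1 m from A.
Taking moments about A: C_y·6.8 − 750·6 − (328.3·5.2)·4.1 − 1500·5.2 = 0 → C_y = 19299.356/6.8 = 2838.14 ≈ 2838 N.
ΣF_y = 0: A_y + 2838.14 − 750 − 328.3·5.2 − 1500 = 0 → A_y = 1119 N.
ΣF_x = 0: no horizontal applied forces, so A_x = 0.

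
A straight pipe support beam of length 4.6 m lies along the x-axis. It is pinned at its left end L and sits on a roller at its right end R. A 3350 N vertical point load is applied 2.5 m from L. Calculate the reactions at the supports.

L_x = 0, L_y = 1529 N, R_y = 1821 N

Taking moments about L: R_y·4.6 − 3350·2.5 = 0 → R_y = 8375/4.6 = 1820.65 ≈ 1821 N.
ΣF_y = 0: L_y + 1820.65 − 3350 = 0 → L_y = 1529 N.
ΣF_x = 0: no horizontal applied forces, so L_x = 0.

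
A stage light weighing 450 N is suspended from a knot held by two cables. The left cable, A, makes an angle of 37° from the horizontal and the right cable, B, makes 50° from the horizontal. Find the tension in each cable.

ΣF_x = 0: −T_A·cos37° + T_B·cos50° = 0 → T_B = 1.24246·T_A.
ΣF_y = 0: T_A·sin37° + T_B·sin50° = 450.
Substitute: T_A·(0.601815 + 1.24246·0.766044) = 450 → T_A = 289.651 ≈ 289.7 N.
Then T_B = 1.24246 × 289.651 = 359.9 N.

T_A = 289.7 N, T_B = 359.9 N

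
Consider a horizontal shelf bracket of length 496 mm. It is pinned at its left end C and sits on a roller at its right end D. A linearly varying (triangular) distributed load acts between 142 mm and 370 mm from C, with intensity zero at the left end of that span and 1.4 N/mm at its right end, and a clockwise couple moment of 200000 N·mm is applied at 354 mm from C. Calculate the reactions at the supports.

C_x = 0, C_y = -338.2 N, D_y = 497.8 N

Resultant of the triangular load: ½ × 1.4 × 228 = 159.6 N, acting at 294 mm from C (one-third of the span from the peak).
Moments about C: D_y·496 − (½·1.4·228)·294 − 200000 = 0 → D_y = 246922.4/496 = 497.827 ≈ 497.8 N.
ΣF_y = 0: C_y + 497.827 − ½·1.4·228 = 0 → C_y = -338.2 N.
ΣF_x = 0: no horizontal applied forces, so C_x = 0.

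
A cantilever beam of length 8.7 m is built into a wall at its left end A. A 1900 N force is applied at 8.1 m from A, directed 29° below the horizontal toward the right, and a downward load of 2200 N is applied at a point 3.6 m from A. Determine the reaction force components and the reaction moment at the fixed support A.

ΣF_x = 0: A_x + 1900·cos29° = 0 → A_x = -1662 N.
ΣF_y = 0: A_y − 1900·sin29° − 2200 = 0 → A_y = 3121 N.
ΣM about A: M_A − 1900·sin29°·8.1 − 2200·3.6 = 0 → M_A = 15380 N·m.

A_x = -1662 N, A_y = 3121 N, M_A = 15380 N·m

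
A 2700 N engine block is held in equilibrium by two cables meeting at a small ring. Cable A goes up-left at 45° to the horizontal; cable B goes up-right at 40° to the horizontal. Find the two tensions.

T_A = 2076 N, T_B = 1916 N

ΣF_x = 0: −T_A·cos45° + T_B·cos40° = 0 → T_B = 0.923062·T_A.
ΣF_y = 0: T_A·sin45° + T_B·sin40° = 2700.
Substitute: T_A·(0.707107 + 0.923062·0.642788) = 2700 → T_A = 2076.22 ≈ 2076 N.
Then T_B = 0.923062 × 2076.22 = 1916 N.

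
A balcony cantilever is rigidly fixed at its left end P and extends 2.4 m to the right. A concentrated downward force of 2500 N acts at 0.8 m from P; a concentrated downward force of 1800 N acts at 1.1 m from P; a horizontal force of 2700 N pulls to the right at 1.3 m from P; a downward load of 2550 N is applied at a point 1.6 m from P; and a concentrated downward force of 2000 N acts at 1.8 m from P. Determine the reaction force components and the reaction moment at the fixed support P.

P_x = -2700 N, P_y = 8850 N, M_P = 11660 N·m

ΣF_x = 0: P_x + 2700 = 0 → P_x = -2700 N.
ΣF_y = 0: P_y − 2500 − 1800 − 2550 − 2000 = 0 → P_y = 8850 N.
ΣM about P: M_P − 2500·0.8 − 1800·1.1 − 2550·1.6 − 2000·1.8 = 0 → M_P = 11660 N·m.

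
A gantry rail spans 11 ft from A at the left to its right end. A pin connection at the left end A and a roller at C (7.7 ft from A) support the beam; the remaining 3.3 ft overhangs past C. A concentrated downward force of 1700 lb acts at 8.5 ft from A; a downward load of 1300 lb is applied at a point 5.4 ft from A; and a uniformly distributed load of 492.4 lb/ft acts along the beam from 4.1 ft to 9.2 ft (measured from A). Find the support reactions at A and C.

A_x = 0, A_y = 554.1 lb, C_y = 4957 lb

Resultant of the distributed load: 492.4 × 5.1 = 2511.24 lb at 6.65 ft from A.
Moments about A: C_y·7.7 − 1700·8.5 − 1300·5.4 − (492.4·5.1)·6.65 = 0 → C_y = 38169.746/7.7 = 4957.11 ≈ 4957 lb.
ΣF_y = 0: A_y + 4957.11 − 1700 − 1300 − 492.4·5.1 = 0 → A_y = 554.1 lb.
ΣF_x = 0: no horizontal applied forces, so A_x = 0.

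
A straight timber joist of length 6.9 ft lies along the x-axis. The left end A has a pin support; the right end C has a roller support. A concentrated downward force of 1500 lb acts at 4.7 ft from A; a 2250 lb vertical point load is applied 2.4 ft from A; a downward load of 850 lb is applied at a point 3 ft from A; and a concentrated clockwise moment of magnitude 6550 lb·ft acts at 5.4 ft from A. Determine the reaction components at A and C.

ΣM about A: C_y·6.9 − 1500·4.7 − 2250·2.4 − 850·3 − 6550 = 0 → C_y = 21550/6.9 = 3123.19 ≈ 3123 lb.
ΣF_y = 0: A_y + 3123.19 − 1500 − 2250 − 850 = 0 → A_y = 1477 lb.
ΣF_x = 0: no horizontal applied forces, so A_x = 0.

A_x = 0, A_y = 1477 lb, C_y = 3123 lb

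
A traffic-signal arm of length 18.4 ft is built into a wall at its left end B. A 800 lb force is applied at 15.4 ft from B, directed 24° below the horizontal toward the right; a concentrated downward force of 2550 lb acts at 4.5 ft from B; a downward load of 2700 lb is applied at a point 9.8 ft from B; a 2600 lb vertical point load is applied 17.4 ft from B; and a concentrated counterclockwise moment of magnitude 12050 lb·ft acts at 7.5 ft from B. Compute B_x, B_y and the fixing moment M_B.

B_x = -730.8 lb, B_y = 8175 lb, M_B = 76140 lb·ft

ΣF_x = 0: B_x + 800·cos24° = 0 → B_x = -730.8 lb.
ΣF_y = 0: B_y − 800·sin24° − 2550 − 2700 − 2600 = 0 → B_y = 8175 lb.
ΣM about B: M_B − 800·sin24°·15.4 − 2550·4.5 − 2700·9.8 − 2600·17.4 + 12050 = 0 → M_B = 76140 lb·ft.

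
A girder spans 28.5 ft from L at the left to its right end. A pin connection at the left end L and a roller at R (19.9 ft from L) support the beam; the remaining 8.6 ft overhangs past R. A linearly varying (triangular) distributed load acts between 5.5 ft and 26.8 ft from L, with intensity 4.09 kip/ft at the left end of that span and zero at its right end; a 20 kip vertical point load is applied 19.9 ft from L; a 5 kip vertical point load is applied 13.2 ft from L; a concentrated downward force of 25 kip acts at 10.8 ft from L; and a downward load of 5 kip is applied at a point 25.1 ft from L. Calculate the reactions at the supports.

L_x = 0, L_y = 27.79 kip, R_y = 70.77 kip

Resultant of the triangular load: ½ × 4.09 × 21.3 = 43.5585 kip, acting at 12.6 ft from L (one-third of the span from the peak).
Taking moments about L: R_y·19.9 − (½·4.09·21.3)·12.6 − 20·19.9 − 5·13.2 − 25·10.8 − 5·25.1 = 0 → R_y = 1408.3371/19.9 = 70.7707 ≈ 70.77 kip.
ΣF_y = 0: L_y + 70.7707 − ½·4.09·21.3 − 20 − 5 − 25 − 5 = 0 → L_y = 27.79 kip.
ΣF_x = 0: no horizontal applied forces, so L_x = 0.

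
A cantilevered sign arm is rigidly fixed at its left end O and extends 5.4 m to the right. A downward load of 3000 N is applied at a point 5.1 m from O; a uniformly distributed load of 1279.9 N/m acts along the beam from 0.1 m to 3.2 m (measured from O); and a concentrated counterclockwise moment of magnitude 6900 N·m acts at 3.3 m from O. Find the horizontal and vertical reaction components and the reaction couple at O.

Resultant of the distributed load: 1279.9 × 3.1 = 3967.69 N at 1.65 m from O.
ΣF_x = 0: O_x = 0.
ΣF_y = 0: O_y − 3000 − 1279.9·3.1 = 0 → O_y = 6968 N.
ΣM about O: M_O − 3000·5.1 − (1279.9·3.1)·1.65 + 6900 = 0 → M_O = 14950 N·m.

O_x = 0, O_y = 6968 N, M_O = 14950 N·m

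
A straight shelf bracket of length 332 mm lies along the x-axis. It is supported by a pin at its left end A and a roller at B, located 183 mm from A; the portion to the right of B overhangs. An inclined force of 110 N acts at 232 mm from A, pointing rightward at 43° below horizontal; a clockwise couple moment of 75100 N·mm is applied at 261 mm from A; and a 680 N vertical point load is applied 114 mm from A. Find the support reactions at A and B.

A_x = -80.45 N, A_y = -174.1 N, B_y = 929.1 N

Taking moments about A: B_y·183 − 110·sin43°·232 − 75100 − 680·114 = 0 → B_y = 170025/183 = 929.098 ≈ 929.1 N.
ΣF_y = 0: A_y + 929.098 − 110·sin43° − 680 = 0 → A_y = -174.1 N.
ΣF_x = 0: A_x + 110·cos43° = 0 → A_x = -80.45 N.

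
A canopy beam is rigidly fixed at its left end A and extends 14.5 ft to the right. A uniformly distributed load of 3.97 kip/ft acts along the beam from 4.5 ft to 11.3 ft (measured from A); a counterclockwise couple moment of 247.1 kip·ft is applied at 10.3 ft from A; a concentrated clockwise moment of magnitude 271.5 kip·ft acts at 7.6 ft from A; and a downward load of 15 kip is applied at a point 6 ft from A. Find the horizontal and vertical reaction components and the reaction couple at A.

Resultant of the distributed load: 3.97 × 6.8 = 26.996 kip at 7.9 ft from A.
ΣF_x = 0: A_x = 0.
ΣF_y = 0: A_y − 3.97·6.8 − 15 = 0 → A_y = 42.00 kip.
ΣM about A: M_A − (3.97·6.8)·7.9 + 247.1 − 271.5 − 15·6 = 0 → M_A = 327.7 kip·ft.

A_x = 0, A_y = 42.00 kip, M_A = 327.7 kip·ft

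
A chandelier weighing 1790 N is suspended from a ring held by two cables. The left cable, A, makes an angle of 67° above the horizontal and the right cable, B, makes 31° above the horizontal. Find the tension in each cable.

T_A = 1549 N, T_B = 706.3 N

ΣF_x = 0: −T_A·cos67° + T_B·cos31° = 0 → T_B = 0.45584·T_A.
ΣF_y = 0: T_A·sin67° + T_B·sin31° = 1790.
Substitute: T_A·(0.920505 + 0.45584·0.515038) = 1790 → T_A = 1549.41 ≈ 1549 N.
Then T_B = 0.45584 × 1549.41 = 706.3 N.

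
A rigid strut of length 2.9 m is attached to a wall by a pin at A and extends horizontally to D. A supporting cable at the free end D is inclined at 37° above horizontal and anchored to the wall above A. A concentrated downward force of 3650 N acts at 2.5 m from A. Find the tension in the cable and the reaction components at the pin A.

ΣM about A: T·sin37°·2.9 − 3650·2.5 = 0 → T = 9125/(2.9·0.601815) = 5228.44 ≈ 5228 N.
ΣF_x = 0: A_x − T·cos37° = 0 → A_x = 5228.44 × 0.798636 = 4176 N.
ΣF_y = 0: A_y + T·sin37° − 3650 = 0 → A_y = 3650 − 5228.44 × 0.601815 = 503.4 N.

T = 5228 N, A_x = 4176 N, A_y = 503.4 N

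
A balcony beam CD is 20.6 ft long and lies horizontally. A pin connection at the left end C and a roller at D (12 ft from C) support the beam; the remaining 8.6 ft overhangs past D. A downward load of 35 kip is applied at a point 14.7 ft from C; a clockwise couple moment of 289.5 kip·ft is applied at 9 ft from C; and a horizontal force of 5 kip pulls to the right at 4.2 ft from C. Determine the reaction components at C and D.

Taking moments about C: D_y·12 − 35·14.7 − 289.5 = 0 → D_y = 804/12 = 67.00 kip.
ΣF_y = 0: C_y + 67 − 35 = 0 → C_y = -32.00 kip.
ΣF_x = 0: C_x + 5 = 0 → C_x = -5.000 kip.

C_x = -5.000 kip, C_y = -32.00 kip, D_y = 67.00 kip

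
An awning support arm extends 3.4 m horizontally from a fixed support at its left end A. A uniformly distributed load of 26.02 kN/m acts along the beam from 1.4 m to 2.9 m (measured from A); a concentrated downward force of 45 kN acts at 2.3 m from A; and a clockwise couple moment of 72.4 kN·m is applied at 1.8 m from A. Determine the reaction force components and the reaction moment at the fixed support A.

Resultant of the distributed load: 26.02 × 1.5 = 39.03 kN at 2.15 m from A.
ΣF_x = 0: A_x = 0.
ΣF_y = 0: A_y − 26.02·1.5 − 45 = 0 → A_y = 84.03 kN.
ΣM about A: M_A − (26.02·1.5)·2.15 − 45·2.3 − 72.4 = 0 → M_A = 259.8 kN·m.

A_x = 0, A_y = 84.03 kN, M_A = 259.8 kN·m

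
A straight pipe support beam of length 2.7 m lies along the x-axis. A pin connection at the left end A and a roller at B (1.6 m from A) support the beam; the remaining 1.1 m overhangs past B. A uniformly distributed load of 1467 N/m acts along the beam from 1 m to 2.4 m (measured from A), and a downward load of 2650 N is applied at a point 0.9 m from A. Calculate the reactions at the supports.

A_x = 0, A_y = 1031 N, B_y = 3673 N

Resultant of the distributed load: 1467 × 1.4 = 2053.8 N at 1.7 m from A.
Taking moments about A: B_y·1.6 − (1467·1.4)·1.7 − 2650·0.9 = 0 → B_y = 5876.46/1.6 = 3672.79 ≈ 3673 N.
ΣF_y = 0: A_y + 3672.79 − 1467·1.4 − 2650 = 0 → A_y = 1031 N.
ΣF_x = 0: no horizontal applied forces, so A_x = 0.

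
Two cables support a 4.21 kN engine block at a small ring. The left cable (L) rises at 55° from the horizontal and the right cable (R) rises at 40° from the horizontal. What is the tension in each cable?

ΣF_x = 0: −T_L·cos55° + T_R·cos40° = 0 → T_R = 0.748751·T_L.
ΣF_y = 0: T_L·sin55° + T_R·sin40° = 4.21.
Substitute: T_L·(0.819152 + 0.748751·0.642788) = 4.21 → T_L = 3.23737 ≈ 3.237 kN.
Then T_R = 0.748751 × 3.23737 = 2.424 kN.

T_L = 3.237 kN, T_R = 2.424 kN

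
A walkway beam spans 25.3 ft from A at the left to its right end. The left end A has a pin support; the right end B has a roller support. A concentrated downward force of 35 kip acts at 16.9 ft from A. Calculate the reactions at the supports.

A_x = 0, A_y = 11.62 kip, B_y = 23.38 kip

Moments about A: B_y·25.3 − 35·16.9 = 0 → B_y = 591.5/25.3 = 23.3794 ≈ 23.38 kip.
ΣF_y = 0: A_y + 23.3794 − 35 = 0 → A_y = 11.62 kip.
ΣF_x = 0: no horizontal applied forces, so A_x = 0.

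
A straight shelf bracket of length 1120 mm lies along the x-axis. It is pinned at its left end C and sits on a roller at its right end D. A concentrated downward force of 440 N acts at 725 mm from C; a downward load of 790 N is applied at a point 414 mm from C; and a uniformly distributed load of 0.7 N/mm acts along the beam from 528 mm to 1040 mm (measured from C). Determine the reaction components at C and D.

C_x = 0, C_y = 760.7 N, D_y = 827.7 N

Resultant of the distributed load: 0.7 × 512 = 358.4 N at 784 mm from C.
Taking moments about C: D_y·1120 − 440·725 − 790·414 − (0.7·512)·784 = 0 → D_y = 927045.6/1120 = 827.719 ≈ 827.7 N.
ΣF_y = 0: C_y + 827.719 − 440 − 790 − 0.7·512 = 0 → C_y = 760.7 N.
ΣF_x = 0: no horizontal applied forces, so C_x = 0.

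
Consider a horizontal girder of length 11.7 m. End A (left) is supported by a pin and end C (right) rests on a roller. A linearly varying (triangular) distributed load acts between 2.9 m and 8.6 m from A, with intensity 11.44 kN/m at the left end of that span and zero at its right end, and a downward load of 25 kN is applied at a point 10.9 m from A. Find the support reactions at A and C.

Resultant of the triangular load: ½ × 11.44 × 5.7 = 32.604 kN, acting at 4.8 m from A (one-third of the span from the peak).
ΣM about A: C_y·11.7 − (½·11.44·5.7)·4.8 − 25·10.9 = 0 → C_y = 428.9992/11.7 = 36.6666 ≈ 36.67 kN.
ΣF_y = 0: A_y + 36.6666 − ½·11.44·5.7 − 25 = 0 → A_y = 20.94 kN.
ΣF_x = 0: no horizontal applied forces, so A_x = 0.

A_x = 0, A_y = 20.94 kN, C_y = 36.67 kN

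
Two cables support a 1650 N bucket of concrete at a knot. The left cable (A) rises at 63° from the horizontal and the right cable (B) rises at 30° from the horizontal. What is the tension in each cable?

ΣF_x = 0: −T_A·cos63° + T_B·cos30° = 0 → T_B = 0.524223·T_A.
ΣF_y = 0: T_A·sin63° + T_B·sin30° = 1650.
Substitute: T_A·(0.891007 + 0.524223·0.5) = 1650 → T_A = 1430.9 ≈ 1431 N.
Then T_B = 0.524223 × 1430.9 = 750.1 N.

T_A = 1431 N, T_B = 750.1 N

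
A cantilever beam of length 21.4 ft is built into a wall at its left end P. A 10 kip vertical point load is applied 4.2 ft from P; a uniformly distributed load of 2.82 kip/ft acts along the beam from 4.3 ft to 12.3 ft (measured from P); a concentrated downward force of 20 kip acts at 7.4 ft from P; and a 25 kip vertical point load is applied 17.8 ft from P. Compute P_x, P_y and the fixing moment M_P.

P_x = 0, P_y = 77.56 kip, M_P = 822.2 kip·ft

Resultant of the distributed load: 2.82 × 8 = 22.56 kip at 8.3 ft from P.
ΣF_x = 0: P_x = 0.
ΣF_y = 0: P_y − 10 − 2.82·8 − 20 − 25 = 0 → P_y = 77.56 kip.
ΣM about P: M_P − 10·4.2 − (2.82·8)·8.3 − 20·7.4 − 25·17.8 = 0 → M_P = 822.2 kip·ft.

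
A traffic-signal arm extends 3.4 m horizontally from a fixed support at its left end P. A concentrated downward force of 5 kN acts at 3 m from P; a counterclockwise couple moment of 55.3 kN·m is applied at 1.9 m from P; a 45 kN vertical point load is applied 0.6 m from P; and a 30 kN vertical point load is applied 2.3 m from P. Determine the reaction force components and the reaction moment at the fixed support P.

ΣF_x = 0: P_x = 0.
ΣF_y = 0: P_y − 5 − 45 − 30 = 0 → P_y = 80.00 kN.
ΣM about P: M_P − 5·3 + 55.3 − 45·0.6 − 30·2.3 = 0 → M_P = 55.70 kN·m.

P_x = 0, P_y = 80.00 kN, M_P = 55.70 kN·m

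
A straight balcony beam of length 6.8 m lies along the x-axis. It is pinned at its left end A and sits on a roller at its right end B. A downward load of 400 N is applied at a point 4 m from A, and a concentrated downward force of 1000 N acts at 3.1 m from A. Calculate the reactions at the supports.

Moments about A: B_y·6.8 − 400·4 − 1000·3.1 = 0 → B_y = 4700/6.8 = 691.176 ≈ 691.2 N.
ΣF_y = 0: A_y + 691.176 − 400 − 1000 = 0 → A_y = 708.8 N.
ΣF_x = 0: no horizontal applied forces, so A_x = 0.

A_x = 0, A_y = 708.8 N, B_y = 691.2 N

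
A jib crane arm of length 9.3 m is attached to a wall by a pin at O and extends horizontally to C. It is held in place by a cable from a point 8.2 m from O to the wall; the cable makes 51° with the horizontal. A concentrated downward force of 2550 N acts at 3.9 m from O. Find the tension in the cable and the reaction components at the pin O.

ΣM about O: T·sin51°·8.2 − 2550·3.9 = 0 → T = 9945/(8.2·0.777146) = 1560.59 ≈ 1561 N.
ΣF_x = 0: O_x − T·cos51° = 0 → O_x = 1560.59 × 0.62932 = 982.1 N.
ΣF_y = 0: O_y + T·sin51° − 2550 = 0 → O_y = 2550 − 1560.59 × 0.777146 = 1337 N.

T = 1561 N, O_x = 982.1 N, O_y = 1337 N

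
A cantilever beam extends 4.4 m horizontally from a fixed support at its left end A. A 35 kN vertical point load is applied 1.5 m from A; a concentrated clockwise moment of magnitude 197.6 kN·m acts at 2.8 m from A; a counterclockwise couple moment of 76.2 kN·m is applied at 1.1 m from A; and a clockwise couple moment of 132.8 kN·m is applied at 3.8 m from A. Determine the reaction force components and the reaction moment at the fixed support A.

ΣF_x = 0: A_x = 0.
ΣF_y = 0: A_y − 35 = 0 → A_y = 35.00 kN.
ΣM about A: M_A − 35·1.5 − 197.6 + 76.2 − 132.8 = 0 → M_A = 306.7 kN·m.

A_x = 0, A_y = 35.00 kN, M_A = 306.7 kN·m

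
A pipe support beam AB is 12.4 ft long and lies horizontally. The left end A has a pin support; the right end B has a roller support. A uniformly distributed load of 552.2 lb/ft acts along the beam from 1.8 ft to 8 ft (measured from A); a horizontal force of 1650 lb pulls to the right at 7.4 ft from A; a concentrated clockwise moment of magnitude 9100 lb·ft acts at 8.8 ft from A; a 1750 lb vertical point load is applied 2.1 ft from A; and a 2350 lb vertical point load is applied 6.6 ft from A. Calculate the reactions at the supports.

A_x = -1650 lb, A_y = 3890 lb, B_y = 3634 lb

Resultant of the distributed load: 552.2 × 6.2 = 3423.64 lb at 4.9 ft from A.
Taking moments about A: B_y·12.4 − (552.2·6.2)·4.9 − 9100 − 1750·2.1 − 2350·6.6 = 0 → B_y = 45060.836/12.4 = 3633.94 ≈ 3634 lb.
ΣF_y = 0: A_y + 3633.94 − 552.2·6.2 − 1750 − 2350 = 0 → A_y = 3890 lb.
ΣF_x = 0: A_x + 1650 = 0 → A_x = -1650 lb.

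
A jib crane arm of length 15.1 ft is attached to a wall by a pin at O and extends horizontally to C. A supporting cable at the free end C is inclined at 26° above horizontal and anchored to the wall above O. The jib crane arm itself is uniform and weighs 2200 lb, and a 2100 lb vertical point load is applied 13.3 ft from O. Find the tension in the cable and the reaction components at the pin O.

ΣM about O: T·sin26°·15.1 − 2200·7.55 − 2100·13.3 = 0 → T = 44540/(15.1·0.438371) = 6728.7 ≈ 6729 lb.
ΣF_x = 0: O_x − T·cos26° = 0 → O_x = 6728.7 × 0.898794 = 6048 lb.
ΣF_y = 0: O_y + T·sin26° − 2200 − 2100 = 0 → O_y = 4300 − 6728.7 × 0.438371 = 1350 lb.

T = 6729 lb, O_x = 6048 lb, O_y = 1350 lb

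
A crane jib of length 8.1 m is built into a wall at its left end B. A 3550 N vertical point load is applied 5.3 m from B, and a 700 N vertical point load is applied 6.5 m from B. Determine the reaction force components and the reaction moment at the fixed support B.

B_x = 0, B_y = 4250 N, M_B = 23360 N·m

ΣF_x = 0: B_x = 0.
ΣF_y = 0: B_y − 3550 − 700 = 0 → B_y = 4250 N.
ΣM about B: M_B − 3550·5.3 − 700·6.5 = 0 → M_B = 23360 N·m.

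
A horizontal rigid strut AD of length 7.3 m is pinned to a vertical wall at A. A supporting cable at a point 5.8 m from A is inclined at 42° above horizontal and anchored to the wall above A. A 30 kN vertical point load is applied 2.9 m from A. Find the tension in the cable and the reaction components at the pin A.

T = 22.42 kN, A_x = 16.66 kN, A_y = 15.00 kN

ΣM about A: T·sin42°·5.8 − 30·2.9 = 0 → T = 87/(5.8·0.669131) = 22.4171 ≈ 22.42 kN.
ΣF_x = 0: A_x − T·cos42° = 0 → A_x = 22.4171 × 0.743145 = 16.66 kN.
ΣF_y = 0: A_y + T·sin42° − 30 = 0 → A_y = 30 − 22.4171 × 0.669131 = 15.00 kN.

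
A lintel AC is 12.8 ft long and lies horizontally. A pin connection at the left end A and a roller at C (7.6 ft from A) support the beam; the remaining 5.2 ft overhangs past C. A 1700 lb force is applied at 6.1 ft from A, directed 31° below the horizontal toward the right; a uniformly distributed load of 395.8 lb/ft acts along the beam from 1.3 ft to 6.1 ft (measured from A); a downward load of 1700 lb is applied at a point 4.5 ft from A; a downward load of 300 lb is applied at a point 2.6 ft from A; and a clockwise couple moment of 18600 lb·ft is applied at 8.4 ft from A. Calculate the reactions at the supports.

Resultant of the distributed load: 395.8 × 4.8 = 1899.84 lb at 3.7 ft from A.
ΣM about A: C_y·7.6 − 1700·sin31°·6.1 − (395.8·4.8)·3.7 − 1700·4.5 − 300·2.6 − 18600 = 0 → C_y = 39400.4/7.6 = 5184.26 ≈ 5184 lb.
ΣF_y = 0: A_y + 5184.26 − 1700·sin31° − 395.8·4.8 − 1700 − 300 = 0 → A_y = -408.9 lb.
ΣF_x = 0: A_x + 1700·cos31° = 0 → A_x = -1457 lb.

A_x = -1457 lb, A_y = -408.9 lb, C_y = 5184 lb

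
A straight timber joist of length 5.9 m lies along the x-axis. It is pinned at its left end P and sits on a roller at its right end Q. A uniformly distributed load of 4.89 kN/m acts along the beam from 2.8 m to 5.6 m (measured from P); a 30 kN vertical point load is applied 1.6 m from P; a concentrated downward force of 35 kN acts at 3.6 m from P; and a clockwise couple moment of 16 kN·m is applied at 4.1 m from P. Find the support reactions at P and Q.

P_x = 0, P_y = 36.74 kN, Q_y = 41.95 kN

Resultant of the distributed load: 4.89 × 2.8 = 13.692 kN at 4.2 m from P.
Moments about P: Q_y·5.9 − (4.89·2.8)·4.2 − 30·1.6 − 35·3.6 − 16 = 0 → Q_y = 247.5064/5.9 = 41.9502 ≈ 41.95 kN.
ΣF_y = 0: P_y + 41.9502 − 4.89·2.8 − 30 − 35 = 0 → P_y = 36.74 kN.
ΣF_x = 0: no horizontal applied forces, so P_x = 0.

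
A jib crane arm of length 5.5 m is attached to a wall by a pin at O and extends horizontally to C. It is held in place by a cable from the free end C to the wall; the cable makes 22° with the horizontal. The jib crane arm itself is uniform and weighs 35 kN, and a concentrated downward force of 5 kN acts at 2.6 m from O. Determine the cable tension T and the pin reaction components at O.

ΣM about O: T·sin22°·5.5 − 35·2.75 − 5·2.6 = 0 → T = 109.25/(5.5·0.374607) = 53.0253 ≈ 53.03 kN.
ΣF_x = 0: O_x − T·cos22° = 0 → O_x = 53.0253 × 0.927184 = 49.16 kN.
ΣF_y = 0: O_y + T·sin22° − 35 − 5 = 0 → O_y = 40 − 53.0253 × 0.374607 = 20.14 kN.

T = 53.03 kN, O_x = 49.16 kN, O_y = 20.14 kN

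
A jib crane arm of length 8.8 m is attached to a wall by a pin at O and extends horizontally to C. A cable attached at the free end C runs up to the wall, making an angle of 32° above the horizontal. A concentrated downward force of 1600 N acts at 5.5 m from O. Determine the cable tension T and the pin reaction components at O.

ΣM about O: T·sin32°·8.8 − 1600·5.5 = 0 → T = 8800/(8.8·0.529919) = 1887.08 ≈ 1887 N.
ΣF_x = 0: O_x − T·cos32° = 0 → O_x = 1887.08 × 0.848048 = 1600 N.
ΣF_y = 0: O_y + T·sin32° − 1600 = 0 → O_y = 1600 − 1887.08 × 0.529919 = 600.0 N.

T = 1887 N, O_x = 1600 N, O_y = 600.0 N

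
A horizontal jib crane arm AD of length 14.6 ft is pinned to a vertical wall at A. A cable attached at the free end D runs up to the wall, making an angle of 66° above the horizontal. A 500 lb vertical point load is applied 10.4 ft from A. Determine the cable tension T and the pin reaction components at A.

T = 389.9 lb, A_x = 158.6 lb, A_y = 143.8 lb

ΣM about A: T·sin66°·14.6 − 500·10.4 = 0 → T = 5200/(14.6·0.913545) = 389.871 ≈ 389.9 lb.
ΣF_x = 0: A_x − T·cos66° = 0 → A_x = 389.871 × 0.406737 = 158.6 lb.
ΣF_y = 0: A_y + T·sin66° − 500 = 0 → A_y = 500 − 389.871 × 0.913545 = 143.8 lb.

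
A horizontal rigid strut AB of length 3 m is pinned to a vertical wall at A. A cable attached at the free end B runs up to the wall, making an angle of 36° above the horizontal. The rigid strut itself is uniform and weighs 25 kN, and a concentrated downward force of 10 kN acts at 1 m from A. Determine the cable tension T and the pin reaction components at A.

T = 26.94 kN, A_x = 21.79 kN, A_y = 19.17 kN

ΣM about A: T·sin36°·3 − 25·1.5 − 10·1 = 0 → T = 47.5/(3·0.587785) = 26.9373 ≈ 26.94 kN.
ΣF_x = 0: A_x − T·cos36° = 0 → A_x = 26.9373 × 0.809017 = 21.79 kN.
ΣF_y = 0: A_y + T·sin36° − 25 − 10 = 0 → A_y = 35 − 26.9373 × 0.587785 = 19.17 kN.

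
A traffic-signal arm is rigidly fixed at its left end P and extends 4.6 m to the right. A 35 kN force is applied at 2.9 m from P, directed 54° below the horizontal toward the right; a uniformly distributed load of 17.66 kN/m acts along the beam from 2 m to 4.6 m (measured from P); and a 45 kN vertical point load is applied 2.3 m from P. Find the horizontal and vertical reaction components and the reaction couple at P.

Resultant of the distributed load: 17.66 × 2.6 = 45.916 kN at 3.3 m from P.
ΣF_x = 0: P_x + 35·cos54° = 0 → P_x = -20.57 kN.
ΣF_y = 0: P_y − 35·sin54° − 17.66·2.6 − 45 = 0 → P_y = 119.2 kN.
ΣM about P: M_P − 35·sin54°·2.9 − (17.66·2.6)·3.3 − 45·2.3 = 0 → M_P = 337.1 kN·m.

P_x = -20.57 kN, P_y = 119.2 kN, M_P = 337.1 kN·m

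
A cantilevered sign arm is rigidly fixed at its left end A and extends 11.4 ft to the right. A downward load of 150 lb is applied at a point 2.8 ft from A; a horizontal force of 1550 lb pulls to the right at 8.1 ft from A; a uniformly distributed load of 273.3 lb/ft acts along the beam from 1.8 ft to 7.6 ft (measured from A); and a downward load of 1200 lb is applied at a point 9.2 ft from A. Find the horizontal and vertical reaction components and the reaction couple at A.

A_x = -1550 lb, A_y = 2935 lb, M_A = 18910 lb·ft

Resultant of the distributed load: 273.3 × 5.8 = 1585.14 lb at 4.7 ft from A.
ΣF_x = 0: A_x + 1550 = 0 → A_x = -1550 lb.
ΣF_y = 0: A_y − 150 − 273.3·5.8 − 1200 = 0 → A_y = 2935 lb.
ΣM about A: M_A − 150·2.8 − (273.3·5.8)·4.7 − 1200·9.2 = 0 → M_A = 18910 lb·ft.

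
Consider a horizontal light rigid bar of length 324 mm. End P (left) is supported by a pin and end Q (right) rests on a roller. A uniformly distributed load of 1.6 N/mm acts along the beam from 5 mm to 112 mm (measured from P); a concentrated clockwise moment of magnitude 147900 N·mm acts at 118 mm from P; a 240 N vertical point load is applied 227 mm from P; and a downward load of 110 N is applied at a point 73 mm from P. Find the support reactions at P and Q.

P_x = 0, P_y = -159.1 N, Q_y = 680.3 N

Resultant of the distributed load: 1.6 × 107 = 171.2 N at 58.5 mm from P.
Moments about P: Q_y·324 − (1.6·107)·58.5 − 147900 − 240·227 − 110·73 = 0 → Q_y = 220425.2/324 = 680.325 ≈ 680.3 N.
ΣF_y = 0: P_y + 680.325 − 1.6·107 − 240 − 110 = 0 → P_y = -159.1 N.
ΣF_x = 0: no horizontal applied forces, so P_x = 0.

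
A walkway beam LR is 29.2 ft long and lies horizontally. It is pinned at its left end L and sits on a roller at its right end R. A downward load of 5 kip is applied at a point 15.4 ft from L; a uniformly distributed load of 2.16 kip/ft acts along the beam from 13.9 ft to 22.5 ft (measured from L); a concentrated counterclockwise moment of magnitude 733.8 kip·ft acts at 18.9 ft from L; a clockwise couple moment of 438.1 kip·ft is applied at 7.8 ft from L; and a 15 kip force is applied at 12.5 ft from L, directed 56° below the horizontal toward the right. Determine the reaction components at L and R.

L_x = -8.388 kip, L_y = 26.60 kip, R_y = 9.412 kip

Resultant of the distributed load: 2.16 × 8.6 = 18.576 kip at 18.2 ft from L.
Moments about L: R_y·29.2 − 5·15.4 − (2.16·8.6)·18.2 + 733.8 − 438.1 − 15·sin56°·12.5 = 0 → R_y = 274.828/29.2 = 9.41192 ≈ 9.412 kip.
ΣF_y = 0: L_y + 9.41192 − 5 − 2.16·8.6 − 15·sin56° = 0 → L_y = 26.60 kip.
ΣF_x = 0: L_x + 15·cos56° = 0 → L_x = -8.388 kip.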